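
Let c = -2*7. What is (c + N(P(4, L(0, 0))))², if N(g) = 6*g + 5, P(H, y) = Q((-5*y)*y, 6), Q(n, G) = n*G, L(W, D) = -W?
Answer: 81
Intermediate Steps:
Q(n, G) = G*n
P(H, y) = -30*y² (P(H, y) = 6*((-5*y)*y) = 6*(-5*y²) = -30*y²)
c = -14
N(g) = 5 + 6*g
(c + N(P(4, L(0, 0))))² = (-14 + (5 + 6*(-30*(-1*0)²)))² = (-14 + (5 + 6*(-30*0²)))² = (-14 + (5 + 6*(-30*0)))² = (-14 + (5 + 6*0))² = (-14 + (5 + 0))² = (-14 + 5)² = (-9)² = 81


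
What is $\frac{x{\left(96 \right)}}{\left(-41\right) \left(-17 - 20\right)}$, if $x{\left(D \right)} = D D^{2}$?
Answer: $\frac{884736}{1517} \approx 583.21$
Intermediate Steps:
$x{\left(D \right)} = D^{3}$
$\frac{x{\left(96 \right)}}{\left(-41\right) \left(-17 - 20\right)} = \frac{96^{3}}{\left(-41\right) \left(-17 - 20\right)} = \frac{884736}{\left(-41\right) \left(-37\right)} = \frac{884736}{1517}$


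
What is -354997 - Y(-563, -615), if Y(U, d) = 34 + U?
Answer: -354468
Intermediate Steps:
-354997 - Y(-563, -615) = -354997 - (34 - 563) = -354997 - 1*(-529) = -354997 + 529 = -354468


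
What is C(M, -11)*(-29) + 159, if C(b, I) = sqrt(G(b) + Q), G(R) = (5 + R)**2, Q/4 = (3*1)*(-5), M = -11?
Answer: 159 - 58*I*sqrt(6) ≈ 159.0 - 142.07*I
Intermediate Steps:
Q = -60 (Q = 4*((3*1)*(-5)) = 4*(3*(-5)) = 4*(-15) = -60)
C(b, I) = sqrt(-60 + (5 + b)**2) (C(b, I) = sqrt((5 + b)**2 - 60) = sqrt(-60 + (5 + b)**2))
C(M, -11)*(-29) + 159 = sqrt(-60 + (5 - 11)**2)*(-29) + 159 = sqrt(-60 + (-6)**2)*(-29) + 159 = sqrt(-60 + 36)*(-29) + 159 = sqrt(-24)*(-29) + 159 = (2*I*sqrt(6))*(-29) + 159 = -58*I*sqrt(6) + 159 = 159 - 58*I*sqrt(6)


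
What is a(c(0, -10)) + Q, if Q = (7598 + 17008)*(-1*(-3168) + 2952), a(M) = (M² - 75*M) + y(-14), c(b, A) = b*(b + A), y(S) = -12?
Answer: 150588708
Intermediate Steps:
c(b, A) = b*(A + b)
a(M) = -12 + M² - 75*M (a(M) = (M² - 75*M) - 12 = -12 + M² - 75*M)
Q = 150588720 (Q = 24606*(3168 + 2952) = 24606*6120 = 150588720)
a(c(0, -10)) + Q = (-12 + (0*(-10 + 0))² - 0*(-10 + 0)) + 150588720 = (-12 + (0*(-10))² - 0*(-10)) + 150588720 = (-12 + 0² - 75*0) + 150588720 = (-12 + 0 + 0) + 150588720 = -12 + 150588720 = 150588708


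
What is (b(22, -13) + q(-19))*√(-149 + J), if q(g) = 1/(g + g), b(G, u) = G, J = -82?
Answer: 835*I*√231/38 ≈ 333.97*I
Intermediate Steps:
q(g) = 1/(2*g)
(b(22, -13) + q(-19))*√(-149 + J) = (22 + (½)/(-19))*√(-149 - 82) = (22 + (½)*(-1/19))*√(-231) = (22 - 1/38)*(I*√231) = 835*(I*√231)/38 = 835*I*√231/38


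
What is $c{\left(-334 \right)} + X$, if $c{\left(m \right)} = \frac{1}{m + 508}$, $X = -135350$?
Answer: $- \frac{23550899}{174} \approx -1.3535 \cdot 10^{5}$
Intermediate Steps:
$c{\left(m \right)} = \frac{1}{508 + m}$
$c{\left(-334 \right)} + X = \frac{1}{508 - 334} - 135350 = \frac{1}{174} - 135350 = - \frac{23550899}{174}$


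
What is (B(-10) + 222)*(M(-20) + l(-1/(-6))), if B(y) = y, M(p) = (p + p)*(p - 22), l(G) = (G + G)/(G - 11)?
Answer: 23149976/65 ≈ 3.5615e+5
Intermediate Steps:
l(G) = 2*G/(-11 + G) (l(G) = (2*G)/(-11 + G) = 2*G/(-11 + G))
M(p) = 2*p*(-22 + p) (M(p) = (2*p)*(-22 + p) = 2*p*(-22 + p))
(B(-10) + 222)*(M(-20) + l(-1/(-6))) = (-10 + 222)*(2*(-20)*(-22 - 20) + 2*(-1/(-6))/(-11 - 1/(-6))) = 212*(2*(-20)*(-42) + 2*(-1*(-⅙))/(-11 - 1*(-⅙))) = 212*(1680 + 2*(⅙)/(-11 + ⅙)) = 212*(1680 + 2*(⅙)/(-65/6)) = 212*(1680 + 2*(⅙)*(-6/65)) = 212*(1680 - 2/65) = 212*(109198/65) = 23149976/65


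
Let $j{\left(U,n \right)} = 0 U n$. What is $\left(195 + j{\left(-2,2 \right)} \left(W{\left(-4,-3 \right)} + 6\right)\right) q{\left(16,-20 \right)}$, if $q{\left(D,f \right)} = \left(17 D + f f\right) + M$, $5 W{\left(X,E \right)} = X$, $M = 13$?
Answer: $133575$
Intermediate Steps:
$W{\left(X,E \right)} = \frac{X}{5}$
$q{\left(D,f \right)} = 13 + f^{2} + 17 D$ ($q{\left(D,f \right)} = \left(17 D + f f\right) + 13 = \left(17 D + f^{2}\right) + 13 = \left(f^{2} + 17 D\right) + 13 = 13 + f^{2} + 17 D$)
$j{\left(U,n \right)} = 0$ ($j{\left(U,n \right)} = 0 n = 0$)
$\left(195 + j{\left(-2,2 \right)} \left(W{\left(-4,-3 \right)} + 6\right)\right) q{\left(16,-20 \right)} = \left(195 + 0 \left(\frac{1}{5} \left(-4\right) + 6\right)\right) \left(13 + \left(-20\right)^{2} + 17 \cdot 16\right) = \left(195 + 0 \left(- \frac{4}{5} + 6\right)\right) \left(13 + 400 + 272\right) = \left(195 + 0 \cdot \frac{26}{5}\right) 685 = \left(195 + 0\right) 685 = 195 \cdot 685 = 133575$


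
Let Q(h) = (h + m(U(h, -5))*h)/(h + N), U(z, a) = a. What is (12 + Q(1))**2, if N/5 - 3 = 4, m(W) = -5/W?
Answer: 47089/324 ≈ 145.34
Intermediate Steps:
N = 35 (N = 15 + 5*4 = 15 + 20 = 35)
Q(h) = 2*h/(35 + h) (Q(h) = (h + (-5/(-5))*h)/(h + 35) = (h + (-5*(-1/5))*h)/(35 + h) = (h + 1*h)/(35 + h) = (h + h)/(35 + h) = (2*h)/(35 + h) = 2*h/(35 + h))
(12 + Q(1))**2 = (12 + 2*1/(35 + 1))**2 = (12 + 2*1/36)**2 = (12 + 2*1*(1/36))**2 = (12 + 1/18)**2 = (217/18)**2 = 47089/324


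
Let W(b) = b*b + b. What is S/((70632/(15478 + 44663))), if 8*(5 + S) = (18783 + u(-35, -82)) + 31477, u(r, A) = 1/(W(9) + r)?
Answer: 55371838747/10359360 ≈ 5345.1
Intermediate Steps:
W(b) = b + b² (W(b) = b² + b = b + b²)
u(r, A) = 1/(90 + r) (u(r, A) = 1/(9*(1 + 9) + r) = 1/(9*10 + r) = 1/(90 + r))
S = 2762101/440 (S = -5 + ((18783 + 1/(90 - 35)) + 31477)/8 = -5 + ((18783 + 1/55) + 31477)/8 = -5 + (1033066/55 + 31477)/8 = -5 + (⅛)*(2764301/55) = -5 + 2764301/440 = 2762101/440 ≈ 6277.5)
S/((70632/(15478 + 44663))) = 2762101/(440*((70632/(15478 + 44663)))) = 2762101/(440*((70632/60141))) = 2762101/(440*((70632*(1/60141)))) = 2762101/(440*(23544/20047)) = (2762101/440)*(20047/23544) = 55371838747/10359360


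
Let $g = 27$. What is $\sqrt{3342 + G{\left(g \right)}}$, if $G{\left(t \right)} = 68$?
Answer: $\sqrt{3410} \approx 58.395$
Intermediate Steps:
$\sqrt{3342 + G{\left(g \right)}} = \sqrt{3342 + 68} = \sqrt{3410}$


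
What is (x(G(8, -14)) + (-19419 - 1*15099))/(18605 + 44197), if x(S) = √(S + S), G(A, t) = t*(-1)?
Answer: -5753/10467 + √7/31401 ≈ -0.54955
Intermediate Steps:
G(A, t) = -t
x(S) = √2*√S (x(S) = √(2*S) = √2*√S)
(x(G(8, -14)) + (-19419 - 1*15099))/(18605 + 44197) = (√2*√(-1*(-14)) + (-19419 - 1*15099))/(18605 + 44197) = (√2*√14 + (-19419 - 15099))/62802 = (2*√7 - 34518)*(1/62802) = (-34518 + 2*√7)*(1/62802) = -5753/10467 + √7/31401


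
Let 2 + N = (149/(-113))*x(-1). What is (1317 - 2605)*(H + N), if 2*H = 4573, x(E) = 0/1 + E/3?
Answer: -997677716/339 ≈ -2.9430e+6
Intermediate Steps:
x(E) = E/3 (x(E) = 0*1 + E*(1/3) = 0 + E/3 = E/3)
H = 4573/2 (H = (1/2)*4573 = 4573/2 ≈ 2286.5)
N = -529/339 (N = -2 + (149/(-113))*((1/3)*(-1)) = -2 + (149*(-1/113))*(-1/3) = -2 - 149/113*(-1/3) = -2 + 149/339 = -529/339 ≈ -1.5605)
(1317 - 2605)*(H + N) = (1317 - 2605)*(4573/2 - 529/339) = -1288*1549189/678 = -997677716/339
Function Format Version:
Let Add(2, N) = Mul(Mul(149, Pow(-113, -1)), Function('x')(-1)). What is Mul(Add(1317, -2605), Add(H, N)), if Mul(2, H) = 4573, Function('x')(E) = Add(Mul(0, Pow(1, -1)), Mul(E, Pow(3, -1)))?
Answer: Rational(-997677716, 339) ≈ -2.9430e+6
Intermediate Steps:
Function('x')(E) = Mul(Rational(1, 3), E) (Function('x')(E) = Add(Mul(0, 1), Mul(E, Rational(1, 3))) = Add(0, Mul(Rational(1, 3), E)) = Mul(Rational(1, 3), E))
H = Rational(4573, 2) (H = Mul(Rational(1, 2), 4573) = Rational(4573, 2) ≈ 2286.5)
N = Rational(-529, 339) (N = Add(-2, Mul(Mul(149, Pow(-113, -1)), Mul(Rational(1, 3), -1))) = Add(-2, Mul(Mul(149, Rational(-1, 113)), Rational(-1, 3))) = Add(-2, Mul(Rational(-149, 113), Rational(-1, 3))) = Add(-2, Rational(149, 339)) = Rational(-529, 339) ≈ -1.5605)
Mul(Add(1317, -2605), Add(H, N)) = Mul(Add(1317, -2605), Add(Rational(4573, 2), Rational(-529, 339))) = Mul(-1288, Rational(1549189, 678)) = Rational(-997677716, 339)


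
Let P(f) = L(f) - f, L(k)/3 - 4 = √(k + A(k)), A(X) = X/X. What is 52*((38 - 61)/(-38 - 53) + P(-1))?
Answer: 4824/7 ≈ 689.14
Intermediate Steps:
A(X) = 1
L(k) = 12 + 3*√(1 + k) (L(k) = 12 + 3*√(k + 1) = 12 + 3*√(1 + k))
P(f) = 12 - f + 3*√(1 + f) (P(f) = (12 + 3*√(1 + f)) - f = 12 - f + 3*√(1 + f))
52*((38 - 61)/(-38 - 53) + P(-1)) = 52*((38 - 61)/(-38 - 53) + (12 - 1*(-1) + 3*√(1 - 1))) = 52*(-23/(-91) + (12 + 1 + 3*√0)) = 52*(-23*(-1/91) + (12 + 1 + 3*0)) = 52*(23/91 + (12 + 1 + 0)) = 52*(23/91 + 13) = 52*(1206/91) = 4824/7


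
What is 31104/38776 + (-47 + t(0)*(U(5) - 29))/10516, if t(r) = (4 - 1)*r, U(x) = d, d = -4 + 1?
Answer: 40658399/50971052 ≈ 0.79768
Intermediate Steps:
d = -3
U(x) = -3
t(r) = 3*r
31104/38776 + (-47 + t(0)*(U(5) - 29))/10516 = 31104/38776 + (-47 + (3*0)*(-3 - 29))/10516 = 31104*(1/38776) + (-47 + 0*(-32))*(1/10516) = 3888/4847 + (-47 + 0)*(1/10516) = 3888/4847 - 47*1/10516 = 3888/4847 - 47/10516 = 40658399/50971052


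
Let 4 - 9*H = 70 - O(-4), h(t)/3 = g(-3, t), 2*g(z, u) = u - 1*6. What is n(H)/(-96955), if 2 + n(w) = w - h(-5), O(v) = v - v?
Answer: -43/581730 ≈ -7.3917e-5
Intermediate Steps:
O(v) = 0
g(z, u) = -3 + u/2 (g(z, u) = (u - 1*6)/2 = (u - 6)/2 = (-6 + u)/2 = -3 + u/2)
h(t) = -9 + 3*t/2 (h(t) = 3*(-3 + t/2) = -9 + 3*t/2)
H = -22/3 (H = 4/9 - (70 - 1*0)/9 = 4/9 - (70 + 0)/9 = 4/9 - ⅑*70 = 4/9 - 70/9 = -22/3 ≈ -7.3333)
n(w) = 29/2 + w (n(w) = -2 + (w - (-9 + (3/2)*(-5))) = -2 + (w - (-9 - 15/2)) = -2 + (w - 1*(-33/2)) = -2 + (w + 33/2) = -2 + (33/2 + w) = 29/2 + w)
n(H)/(-96955) = (29/2 - 22/3)/(-96955) = (43/6)*(-1/96955) = -43/581730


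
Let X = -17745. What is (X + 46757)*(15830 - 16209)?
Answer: -10995548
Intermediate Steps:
(X + 46757)*(15830 - 16209) = (-17745 + 46757)*(15830 - 16209) = 29012*(-379) = -10995548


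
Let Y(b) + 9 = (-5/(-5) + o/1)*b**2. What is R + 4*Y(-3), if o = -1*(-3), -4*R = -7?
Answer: 439/4 ≈ 109.75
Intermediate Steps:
R = 7/4 (R = -1/4*(-7) = 7/4 ≈ 1.7500)
o = 3
Y(b) = -9 + 4*b**2 (Y(b) = -9 + (-5/(-5) + 3/1)*b**2 = -9 + (-5*(-1/5) + 3*1)*b**2 = -9 + (1 + 3)*b**2 = -9 + 4*b**2)
R + 4*Y(-3) = 7/4 + 4*(-9 + 4*(-3)**2) = 7/4 + 4*(-9 + 4*9) = 7/4 + 4*(-9 + 36) = 7/4 + 4*27 = 7/4 + 108 = 439/4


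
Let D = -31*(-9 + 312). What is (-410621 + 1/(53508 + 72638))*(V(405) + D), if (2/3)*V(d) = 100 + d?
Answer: 894606654601215/252292 ≈ 3.5459e+9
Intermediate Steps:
V(d) = 150 + 3*d/2 (V(d) = 3*(100 + d)/2 = 150 + 3*d/2)
D = -9393 (D = -31*303 = -9393)
(-410621 + 1/(53508 + 72638))*(V(405) + D) = (-410621 + 1/(53508 + 72638))*((150 + (3/2)*405) - 9393) = (-410621 + 1/126146)*((150 + 1215/2) - 9393) = (-410621 + 1/126146)*(1515/2 - 9393) = -51798196665/126146*(-17271/2) = 894606654601215/252292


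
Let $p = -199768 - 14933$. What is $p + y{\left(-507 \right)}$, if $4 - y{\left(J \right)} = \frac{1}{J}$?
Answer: $- \frac{108851378}{507} \approx -2.147 \cdot 10^{5}$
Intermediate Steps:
$p = -214701$
$y{\left(J \right)} = 4 - \frac{1}{J}$
$p + y{\left(-507 \right)} = -214701 + \left(4 - \frac{1}{-507}\right) = -214701 + \left(4 - - \frac{1}{507}\right) = -214701 + \left(4 + \frac{1}{507}\right) = -214701 + \frac{2029}{507} = - \frac{108851378}{507}$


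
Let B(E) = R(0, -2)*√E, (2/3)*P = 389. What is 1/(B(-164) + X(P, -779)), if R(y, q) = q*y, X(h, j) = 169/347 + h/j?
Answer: -540626/141647 ≈ -3.8167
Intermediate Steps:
P = 1167/2 (P = (3/2)*389 = 1167/2 ≈ 583.50)
X(h, j) = 169/347 + h/j (X(h, j) = 169*(1/347) + h/j = 169/347 + h/j)
B(E) = 0 (B(E) = (-2*0)*√E = 0*√E = 0)
1/(B(-164) + X(P, -779)) = 1/(0 + (169/347 + (1167/2)/(-779))) = 1/(0 + (169/347 + (1167/2)*(-1/779))) = 1/(0 + (169/347 - 1167/1558)) = 1/(0 - 141647/540626) = 1/(-141647/540626) = -540626/141647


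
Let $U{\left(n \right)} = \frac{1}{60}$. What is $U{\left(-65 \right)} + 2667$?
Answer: $\frac{160021}{60} \approx 2667.0$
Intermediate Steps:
$U{\left(n \right)} = \frac{1}{60}$
$U{\left(-65 \right)} + 2667 = \frac{1}{60} + 2667 = \frac{160021}{60}$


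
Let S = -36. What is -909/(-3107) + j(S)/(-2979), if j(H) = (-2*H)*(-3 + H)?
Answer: 1270263/1028417 ≈ 1.2352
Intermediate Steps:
j(H) = -2*H*(-3 + H)
-909/(-3107) + j(S)/(-2979) = -909/(-3107) + (2*(-36)*(3 - 1*(-36)))/(-2979) = -909*(-1/3107) + (2*(-36)*(3 + 36))*(-1/2979) = 909/3107 + (2*(-36)*39)*(-1/2979) = 909/3107 - 2808*(-1/2979) = 909/3107 + 312/331 = 1270263/1028417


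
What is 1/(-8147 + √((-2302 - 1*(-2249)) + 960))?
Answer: -8147/66372702 - √907/66372702 ≈ -0.00012320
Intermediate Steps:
1/(-8147 + √((-2302 - 1*(-2249)) + 960)) = 1/(-8147 + √((-2302 + 2249) + 960)) = 1/(-8147 + √(-53 + 960)) = 1/(-8147 + √907)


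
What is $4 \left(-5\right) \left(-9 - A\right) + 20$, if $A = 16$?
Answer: $520$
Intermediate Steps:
$4 \left(-5\right) \left(-9 - A\right) + 20 = 4 \left(-5\right) \left(-9 - 16\right) + 20 = - 20 \left(-9 - 16\right) + 20 = \left(-20\right) \left(-25\right) + 20 = 500 + 20 = 520$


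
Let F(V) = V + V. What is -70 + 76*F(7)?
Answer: 994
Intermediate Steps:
F(V) = 2*V
-70 + 76*F(7) = -70 + 76*(2*7) = -70 + 76*14 = -70 + 1064 = 994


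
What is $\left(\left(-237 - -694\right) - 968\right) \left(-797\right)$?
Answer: $407267$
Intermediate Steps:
$\left(\left(-237 - -694\right) - 968\right) \left(-797\right) = \left(\left(-237 + 694\right) - 968\right) \left(-797\right) = \left(457 - 968\right) \left(-797\right) = \left(-511\right) \left(-797\right) = 407267$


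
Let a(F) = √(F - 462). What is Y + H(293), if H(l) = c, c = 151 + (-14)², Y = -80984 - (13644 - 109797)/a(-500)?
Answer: -80637 - 96153*I*√962/962 ≈ -80637.0 - 3100.1*I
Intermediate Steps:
a(F) = √(-462 + F)
Y = -80984 - 96153*I*√962/962 (Y = -80984 - (13644 - 109797)/(√(-462 - 500)) = -80984 - (-96153)/(√(-962)) = -80984 - (-96153)/(I*√962) = -80984 - (-96153)*(-I*√962/962) = -80984 - 96153*I*√962/962 ≈ -80984.0 - 3100.1*I)
c = 347 (c = 151 + 196 = 347)
H(l) = 347
Y + H(293) = (-80984 - 96153*I*√962/962) + 347 = -80637 - 96153*I*√962/962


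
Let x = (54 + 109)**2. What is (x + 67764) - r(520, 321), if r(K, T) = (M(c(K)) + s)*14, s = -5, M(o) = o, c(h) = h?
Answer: 87123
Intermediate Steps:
x = 26569 (x = 163**2 = 26569)
r(K, T) = -70 + 14*K (r(K, T) = (K - 5)*14 = (-5 + K)*14 = -70 + 14*K)
(x + 67764) - r(520, 321) = (26569 + 67764) - (-70 + 14*520) = 94333 - (-70 + 7280) = 94333 - 1*7210 = 94333 - 7210 = 87123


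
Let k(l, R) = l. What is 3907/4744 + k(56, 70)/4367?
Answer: 17327533/20717048 ≈ 0.83639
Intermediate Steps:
3907/4744 + k(56, 70)/4367 = 3907/4744 + 56/4367 = 17327533/20717048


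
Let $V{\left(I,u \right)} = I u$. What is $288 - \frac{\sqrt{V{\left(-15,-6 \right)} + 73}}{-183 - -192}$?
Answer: $288 - \frac{\sqrt{163}}{9} \approx 286.58$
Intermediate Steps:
$288 - \frac{\sqrt{V{\left(-15,-6 \right)} + 73}}{-183 - -192} = 288 - \frac{\sqrt{\left(-15\right) \left(-6\right) + 73}}{-183 - -192} = 288 - \frac{\sqrt{90 + 73}}{-183 + 192} = 288 - \frac{\sqrt{163}}{9}$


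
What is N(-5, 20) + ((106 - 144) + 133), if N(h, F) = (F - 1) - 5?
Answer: 109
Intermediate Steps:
N(h, F) = -6 + F (N(h, F) = (-1 + F) - 5 = -6 + F)
N(-5, 20) + ((106 - 144) + 133) = (-6 + 20) + ((106 - 144) + 133) = 14 + (-38 + 133) = 14 + 95 = 109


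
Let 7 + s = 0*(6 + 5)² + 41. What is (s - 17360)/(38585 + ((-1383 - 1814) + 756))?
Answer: -8663/18072 ≈ -0.47936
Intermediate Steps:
s = 34 (s = -7 + (0*(6 + 5)² + 41) = -7 + (0*11² + 41) = -7 + (0*121 + 41) = -7 + (0 + 41) = -7 + 41 = 34)
(s - 17360)/(38585 + ((-1383 - 1814) + 756)) = (34 - 17360)/(38585 + ((-1383 - 1814) + 756)) = -17326/(38585 + (-3197 + 756)) = -17326/(38585 - 2441) = -17326/36144 = -17326*1/36144 = -8663/18072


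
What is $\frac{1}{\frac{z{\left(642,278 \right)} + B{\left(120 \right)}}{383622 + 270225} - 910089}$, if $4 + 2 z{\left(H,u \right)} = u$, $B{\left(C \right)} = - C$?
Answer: $- \frac{653847}{595058962366} \approx -1.0988 \cdot 10^{-6}$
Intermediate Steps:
$z{\left(H,u \right)} = -2 + \frac{u}{2}$
$\frac{1}{\frac{z{\left(642,278 \right)} + B{\left(120 \right)}}{383622 + 270225} - 910089} = \frac{1}{\frac{\left(-2 + \frac{1}{2} \cdot 278\right) - 120}{383622 + 270225} - 910089} = \frac{1}{\frac{\left(-2 + 139\right) - 120}{653847} - 910089} = \frac{1}{\left(137 - 120\right) \frac{1}{653847} - 910089} = \frac{1}{17 \cdot \frac{1}{653847} - 910089} = \frac{1}{\frac{17}{653847} - 910089} = \frac{1}{- \frac{595058962366}{653847}} = - \frac{653847}{595058962366}$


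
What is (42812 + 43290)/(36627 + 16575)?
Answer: 43051/26601 ≈ 1.6184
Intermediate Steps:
(42812 + 43290)/(36627 + 16575) = 86102/53202 = 86102*(1/53202) = 43051/26601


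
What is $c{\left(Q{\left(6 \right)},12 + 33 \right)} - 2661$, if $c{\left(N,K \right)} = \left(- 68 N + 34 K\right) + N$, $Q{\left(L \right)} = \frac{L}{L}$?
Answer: $-1198$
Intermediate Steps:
$Q{\left(L \right)} = 1$
$c{\left(N,K \right)} = - 67 N + 34 K$
$c{\left(Q{\left(6 \right)},12 + 33 \right)} - 2661 = \left(\left(-67\right) 1 + 34 \left(12 + 33\right)\right) - 2661 = \left(-67 + 34 \cdot 45\right) - 2661 = \left(-67 + 1530\right) - 2661 = 1463 - 2661 = -1198$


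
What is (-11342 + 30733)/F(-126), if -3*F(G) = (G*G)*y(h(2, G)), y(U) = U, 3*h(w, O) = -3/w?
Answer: 19391/2646 ≈ 7.3284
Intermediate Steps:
h(w, O) = -1/w (h(w, O) = (-3/w)/3 = -1/w)
F(G) = G²/6 (F(G) = -G*G*(-1/2)/3 = -G²*(-1*½)/3 = -G²*(-1)/(3*2) = -(-1)*G²/6 = G²/6)
(-11342 + 30733)/F(-126) = (-11342 + 30733)/(((⅙)*(-126)²)) = 19391/(((⅙)*15876)) = 19391/2646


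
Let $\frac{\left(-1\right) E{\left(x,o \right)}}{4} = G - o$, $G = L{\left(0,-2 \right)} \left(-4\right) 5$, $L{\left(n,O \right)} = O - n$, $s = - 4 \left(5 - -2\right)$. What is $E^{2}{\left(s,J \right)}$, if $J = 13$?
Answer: $11664$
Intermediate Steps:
$s = -28$ ($s = - 4 \left(5 + \left(-1 + 3\right)\right) = - 4 \left(5 + 2\right) = \left(-4\right) 7 = -28$)
$G = 40$ ($G = \left(-2 - 0\right) \left(-4\right) 5 = \left(-2 + 0\right) \left(-4\right) 5 = \left(-2\right) \left(-4\right) 5 = 8 \cdot 5 = 40$)
$E{\left(x,o \right)} = -160 + 4 o$ ($E{\left(x,o \right)} = - 4 \left(40 - o\right) = -160 + 4 o$)
$E^{2}{\left(s,J \right)} = \left(-160 + 4 \cdot 13\right)^{2} = \left(-160 + 52\right)^{2} = \left(-108\right)^{2} = 11664$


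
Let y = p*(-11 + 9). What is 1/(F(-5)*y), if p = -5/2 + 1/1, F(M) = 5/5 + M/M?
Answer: 1/6 ≈ 0.16667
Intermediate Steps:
F(M) = 2 (F(M) = 5*(1/5) + 1 = 1 + 1 = 2)
p = -3/2 (p = -5*1/2 + 1*1 = -5/2 + 1 = -3/2 ≈ -1.5000)
y = 3 (y = -3*(-11 + 9)/2 = -3/2*(-2) = 3)
1/(F(-5)*y) = 1/(2*3) = 1/6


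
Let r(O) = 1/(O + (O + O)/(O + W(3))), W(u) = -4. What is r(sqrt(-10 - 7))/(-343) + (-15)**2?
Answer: (1311971*sqrt(17) + 2623967*I)/(5831*(sqrt(17) + 2*I)) ≈ 225.0 + 0.0008418*I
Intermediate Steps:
r(O) = 1/(O + 2*O/(-4 + O)) (r(O) = 1/(O + (O + O)/(O - 4)) = 1/(O + (2*O)/(-4 + O)) = 1/(O + 2*O/(-4 + O)))
r(sqrt(-10 - 7))/(-343) + (-15)**2 = ((-4 + sqrt(-10 - 7))/((sqrt(-10 - 7))*(-2 + sqrt(-10 - 7))))/(-343) + (-15)**2 = -(-4 + sqrt(-17))/(343*(sqrt(-17))*(-2 + sqrt(-17))) + 225 = -(-4 + I*sqrt(17))/(343*(I*sqrt(17))*(-2 + I*sqrt(17))) + 225 = -(-I*sqrt(17)/17)*(-4 + I*sqrt(17))/(343*(-2 + I*sqrt(17))) + 225 = -(-1)*I*sqrt(17)*(-4 + I*sqrt(17))/(5831*(-2 + I*sqrt(17))) + 225 = I*sqrt(17)*(-4 + I*sqrt(17))/(5831*(-2 + I*sqrt(17))) + 225 = 225 + I*sqrt(17)*(-4 + I*sqrt(17))/(5831*(-2 + I*sqrt(17)))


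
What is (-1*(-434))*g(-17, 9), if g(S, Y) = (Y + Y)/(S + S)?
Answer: -3906/17 ≈ -229.76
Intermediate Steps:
g(S, Y) = Y/S (g(S, Y) = (2*Y)/((2*S)) = (2*Y)*(1/(2*S)) = Y/S)
(-1*(-434))*g(-17, 9) = (-1*(-434))*(9/(-17)) = 434*(9*(-1/17)) = 434*(-9/17) = -3906/17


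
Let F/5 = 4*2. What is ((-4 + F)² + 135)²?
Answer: 2047761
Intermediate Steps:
F = 40 (F = 5*(4*2) = 5*8 = 40)
((-4 + F)² + 135)² = ((-4 + 40)² + 135)² = (36² + 135)² = (1296 + 135)² = 1431² = 2047761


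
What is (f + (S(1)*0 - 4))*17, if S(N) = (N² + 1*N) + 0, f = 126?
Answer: 2074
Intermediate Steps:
S(N) = N + N² (S(N) = (N² + N) + 0 = (N + N²) + 0 = N + N²)
(f + (S(1)*0 - 4))*17 = (126 + ((1*(1 + 1))*0 - 4))*17 = (126 + ((1*2)*0 - 4))*17 = (126 + (2*0 - 4))*17 = (126 + (0 - 4))*17 = (126 - 4)*17 = 122*17 = 2074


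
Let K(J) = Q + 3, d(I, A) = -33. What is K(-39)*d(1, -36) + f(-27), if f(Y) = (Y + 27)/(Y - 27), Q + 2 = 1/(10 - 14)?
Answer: -99/4 ≈ -24.750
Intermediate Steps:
Q = -9/4 (Q = -2 + 1/(10 - 14) = -2 + 1/(-4) = -2 - ¼ = -9/4 ≈ -2.2500)
K(J) = ¾ (K(J) = -9/4 + 3 = ¾)
f(Y) = (27 + Y)/(-27 + Y)
K(-39)*d(1, -36) + f(-27) = (¾)*(-33) + (27 - 27)/(-27 - 27) = -99/4 + 0/(-54) = -99/4 - 1/54*0 = -99/4 + 0 = -99/4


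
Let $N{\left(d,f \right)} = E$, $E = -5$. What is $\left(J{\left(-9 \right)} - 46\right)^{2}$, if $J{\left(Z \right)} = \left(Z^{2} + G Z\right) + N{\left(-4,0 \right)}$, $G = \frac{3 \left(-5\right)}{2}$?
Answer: $\frac{38025}{4} \approx 9506.3$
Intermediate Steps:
$N{\left(d,f \right)} = -5$
$G = - \frac{15}{2}$ ($G = \left(-15\right) \frac{1}{2} = - \frac{15}{2} \approx -7.5$)
$J{\left(Z \right)} = -5 + Z^{2} - \frac{15 Z}{2}$ ($J{\left(Z \right)} = \left(Z^{2} - \frac{15 Z}{2}\right) - 5 = -5 + Z^{2} - \frac{15 Z}{2}$)
$\left(J{\left(-9 \right)} - 46\right)^{2} = \left(\left(-5 + \left(-9\right)^{2} - - \frac{135}{2}\right) - 46\right)^{2} = \left(\left(-5 + 81 + \frac{135}{2}\right) - 46\right)^{2} = \left(\frac{287}{2} - 46\right)^{2} = \left(\frac{195}{2}\right)^{2} = \frac{38025}{4}$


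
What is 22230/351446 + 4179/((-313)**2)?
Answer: 1823271852/17215406587 ≈ 0.10591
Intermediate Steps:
22230/351446 + 4179/((-313)**2) = 22230*(1/351446) + 4179/97969 = 11115/175723 + 4179*(1/97969) = 11115/175723 + 4179/97969 = 1823271852/17215406587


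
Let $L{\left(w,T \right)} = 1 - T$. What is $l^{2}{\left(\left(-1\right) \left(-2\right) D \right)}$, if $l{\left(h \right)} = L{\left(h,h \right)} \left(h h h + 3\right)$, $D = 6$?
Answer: $362559681$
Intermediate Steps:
$l{\left(h \right)} = \left(1 - h\right) \left(3 + h^{3}\right)$ ($l{\left(h \right)} = \left(1 - h\right) \left(h h h + 3\right) = \left(1 - h\right) \left(h h^{2} + 3\right) = \left(1 - h\right) \left(h^{3} + 3\right) = \left(1 - h\right) \left(3 + h^{3}\right)$)
$l^{2}{\left(\left(-1\right) \left(-2\right) D \right)} = \left(- \left(-1 + \left(-1\right) \left(-2\right) 6\right) \left(3 + \left(\left(-1\right) \left(-2\right) 6\right)^{3}\right)\right)^{2} = \left(- \left(-1 + 2 \cdot 6\right) \left(3 + \left(2 \cdot 6\right)^{3}\right)\right)^{2} = \left(- \left(-1 + 12\right) \left(3 + 12^{3}\right)\right)^{2} = \left(\left(-1\right) 11 \left(3 + 1728\right)\right)^{2} = \left(\left(-1\right) 11 \cdot 1731\right)^{2} = \left(-19041\right)^{2} = 362559681$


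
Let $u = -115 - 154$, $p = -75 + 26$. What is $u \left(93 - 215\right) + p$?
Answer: $32769$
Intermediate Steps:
$p = -49$
$u = -269$ ($u = -115 - 154 = -269$)
$u \left(93 - 215\right) + p = - 269 \left(93 - 215\right) - 49 = \left(-269\right) \left(-122\right) - 49 = 32818 - 49 = 32769$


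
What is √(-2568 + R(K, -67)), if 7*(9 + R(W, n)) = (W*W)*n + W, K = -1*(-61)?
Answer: I*√1870995/7 ≈ 195.41*I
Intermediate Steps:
K = 61
R(W, n) = -9 + W/7 + n*W²/7 (R(W, n) = -9 + ((W*W)*n + W)/7 = -9 + (W²*n + W)/7 = -9 + (n*W² + W)/7 = -9 + (W + n*W²)/7 = -9 + (W/7 + n*W²/7) = -9 + W/7 + n*W²/7)
√(-2568 + R(K, -67)) = √(-2568 + (-9 + (⅐)*61 + (⅐)*(-67)*61²)) = √(-2568 + (-9 + 61/7 + (⅐)*(-67)*3721)) = √(-2568 + (-9 + 61/7 - 249307/7)) = √(-2568 - 249309/7) = √(-267285/7) = I*√1870995/7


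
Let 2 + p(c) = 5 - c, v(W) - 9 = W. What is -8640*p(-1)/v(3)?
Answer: -2880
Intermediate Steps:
v(W) = 9 + W
p(c) = 3 - c (p(c) = -2 + (5 - c) = 3 - c)
-8640*p(-1)/v(3) = -8640*(3 - 1*(-1))/(9 + 3) = -8640*(3 + 1)/12 = -34560/12 = -8640*1/3 = -2880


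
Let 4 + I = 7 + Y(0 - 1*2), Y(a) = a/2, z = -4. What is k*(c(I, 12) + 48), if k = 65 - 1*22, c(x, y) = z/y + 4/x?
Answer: 6407/3 ≈ 2135.7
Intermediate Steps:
Y(a) = a/2 (Y(a) = a*(½) = a/2)
I = 2 (I = -4 + (7 + (0 - 1*2)/2) = -4 + (7 + (0 - 2)/2) = -4 + (7 + (½)*(-2)) = -4 + (7 - 1) = -4 + 6 = 2)
c(x, y) = -4/y + 4/x
k = 43 (k = 65 - 22 = 43)
k*(c(I, 12) + 48) = 43*((-4/12 + 4/2) + 48) = 43*((-4*1/12 + 4*(½)) + 48) = 43*((-⅓ + 2) + 48) = 43*(5/3 + 48) = 43*(149/3) = 6407/3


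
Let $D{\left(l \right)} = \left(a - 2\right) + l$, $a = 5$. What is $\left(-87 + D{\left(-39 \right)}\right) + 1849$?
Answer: $1726$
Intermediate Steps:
$D{\left(l \right)} = 3 + l$ ($D{\left(l \right)} = \left(5 - 2\right) + l = 3 + l$)
$\left(-87 + D{\left(-39 \right)}\right) + 1849 = \left(-87 + \left(3 - 39\right)\right) + 1849 = \left(-87 - 36\right) + 1849 = -123 + 1849 = 1726$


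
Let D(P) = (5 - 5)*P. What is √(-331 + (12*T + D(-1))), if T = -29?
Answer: I*√679 ≈ 26.058*I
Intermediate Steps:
D(P) = 0 (D(P) = 0*P = 0)
√(-331 + (12*T + D(-1))) = √(-331 + (12*(-29) + 0)) = √(-331 + (-348 + 0)) = √(-331 - 348) = √(-679) = I*√679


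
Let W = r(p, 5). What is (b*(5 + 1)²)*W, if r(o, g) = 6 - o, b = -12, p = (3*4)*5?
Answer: 23328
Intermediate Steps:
p = 60 (p = 12*5 = 60)
W = -54 (W = 6 - 1*60 = 6 - 60 = -54)
(b*(5 + 1)²)*W = -12*(5 + 1)²*(-54) = -12*6²*(-54) = -12*36*(-54) = -432*(-54) = 23328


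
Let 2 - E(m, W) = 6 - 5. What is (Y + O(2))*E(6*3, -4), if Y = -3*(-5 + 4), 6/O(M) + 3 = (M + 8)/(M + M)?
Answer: -9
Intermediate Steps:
O(M) = 6/(-3 + (8 + M)/(2*M)) (O(M) = 6/(-3 + (M + 8)/(M + M)) = 6/(-3 + (8 + M)/((2*M))) = 6/(-3 + (8 + M)*(1/(2*M))) = 6/(-3 + (8 + M)/(2*M)))
Y = 3 (Y = -3*(-1) = 3)
E(m, W) = 1 (E(m, W) = 2 - (6 - 5) = 2 - 1*1 = 2 - 1 = 1)
(Y + O(2))*E(6*3, -4) = (3 - 12*2/(-8 + 5*2))*1 = (3 - 12*2/(-8 + 10))*1 = (3 - 12*2/2)*1 = (3 - 12*2*½)*1 = (3 - 12)*1 = -9*1 = -9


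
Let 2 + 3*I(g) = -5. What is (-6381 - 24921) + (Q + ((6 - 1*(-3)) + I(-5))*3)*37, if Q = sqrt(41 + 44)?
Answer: -30562 + 37*sqrt(85) ≈ -30221.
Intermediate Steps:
I(g) = -7/3 (I(g) = -2/3 + (1/3)*(-5) = -2/3 - 5/3 = -7/3)
Q = sqrt(85) ≈ 9.2195
(-6381 - 24921) + (Q + ((6 - 1*(-3)) + I(-5))*3)*37 = (-6381 - 24921) + (sqrt(85) + ((6 - 1*(-3)) - 7/3)*3)*37 = -31302 + (sqrt(85) + ((6 + 3) - 7/3)*3)*37 = -31302 + (sqrt(85) + (9 - 7/3)*3)*37 = -31302 + (sqrt(85) + (20/3)*3)*37 = -31302 + (sqrt(85) + 20)*37 = -31302 + (20 + sqrt(85))*37 = -31302 + (740 + 37*sqrt(85)) = -30562 + 37*sqrt(85)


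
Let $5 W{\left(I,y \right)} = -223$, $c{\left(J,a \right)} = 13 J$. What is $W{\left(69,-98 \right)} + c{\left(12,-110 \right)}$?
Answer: $\frac{557}{5} \approx 111.4$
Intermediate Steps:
$W{\left(I,y \right)} = - \frac{223}{5}$ ($W{\left(I,y \right)} = \frac{1}{5} \left(-223\right) = - \frac{223}{5}$)
$W{\left(69,-98 \right)} + c{\left(12,-110 \right)} = - \frac{223}{5} + 13 \cdot 12 = - \frac{223}{5} + 156 = \frac{557}{5}$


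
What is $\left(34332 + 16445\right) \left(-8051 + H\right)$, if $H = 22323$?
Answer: $724689344$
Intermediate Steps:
$\left(34332 + 16445\right) \left(-8051 + H\right) = \left(34332 + 16445\right) \left(-8051 + 22323\right) = 50777 \cdot 14272 = 724689344$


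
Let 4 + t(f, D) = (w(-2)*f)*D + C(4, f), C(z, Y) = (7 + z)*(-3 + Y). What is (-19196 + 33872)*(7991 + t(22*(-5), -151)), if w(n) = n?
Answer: -388561776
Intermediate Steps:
C(z, Y) = (-3 + Y)*(7 + z)
t(f, D) = -37 + 11*f - 2*D*f (t(f, D) = -4 + ((-2*f)*D + (-21 - 3*4 + 7*f + f*4)) = -4 + (-2*D*f + (-21 - 12 + 7*f + 4*f)) = -4 + (-2*D*f + (-33 + 11*f)) = -4 + (-33 + 11*f - 2*D*f) = -37 + 11*f - 2*D*f)
(-19196 + 33872)*(7991 + t(22*(-5), -151)) = (-19196 + 33872)*(7991 + (-37 + 11*(22*(-5)) - 2*(-151)*22*(-5))) = 14676*(7991 + (-37 + 11*(-110) - 2*(-151)*(-110))) = 14676*(7991 + (-37 - 1210 - 33220)) = 14676*(7991 - 34467) = 14676*(-26476) = -388561776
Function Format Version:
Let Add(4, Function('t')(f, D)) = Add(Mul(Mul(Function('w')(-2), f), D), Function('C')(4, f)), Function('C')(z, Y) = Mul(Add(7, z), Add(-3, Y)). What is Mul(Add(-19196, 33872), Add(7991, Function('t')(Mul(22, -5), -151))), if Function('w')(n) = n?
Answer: -388561776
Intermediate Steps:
Function('C')(z, Y) = Mul(Add(-3, Y), Add(7, z))
Function('t')(f, D) = Add(-37, Mul(11, f), Mul(-2, D, f)) (Function('t')(f, D) = Add(-4, Add(Mul(Mul(-2, f), D), Add(-21, Mul(-3, 4), Mul(7, f), Mul(f, 4)))) = Add(-4, Add(Mul(-2, D, f), Add(-21, -12, Mul(7, f), Mul(4, f)))) = Add(-4, Add(Mul(-2, D, f), Add(-33, Mul(11, f)))) = Add(-4, Add(-33, Mul(11, f), Mul(-2, D, f))) = Add(-37, Mul(11, f), Mul(-2, D, f)))
Mul(Add(-19196, 33872), Add(7991, Function('t')(Mul(22, -5), -151))) = Mul(Add(-19196, 33872), Add(7991, Add(-37, Mul(11, Mul(22, -5)), Mul(-2, -151, Mul(22, -5))))) = Mul(14676, Add(7991, Add(-37, Mul(11, -110), Mul(-2, -151, -110)))) = Mul(14676, Add(7991, Add(-37, -1210, -33220))) = Mul(14676, Add(7991, -34467)) = Mul(14676, -26476) = -388561776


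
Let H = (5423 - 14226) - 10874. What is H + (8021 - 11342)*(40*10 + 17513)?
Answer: -59508750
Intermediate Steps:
H = -19677 (H = -8803 - 10874 = -19677)
H + (8021 - 11342)*(40*10 + 17513) = -19677 + (8021 - 11342)*(40*10 + 17513) = -19677 - 3321*(400 + 17513) = -19677 - 3321*17913 = -19677 - 59489073 = -59508750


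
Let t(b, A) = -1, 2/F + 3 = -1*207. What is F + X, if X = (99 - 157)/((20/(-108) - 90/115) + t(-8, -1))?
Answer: 1890334/64155 ≈ 29.465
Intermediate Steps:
F = -1/105 (F = 2/(-3 - 1*207) = 2/(-3 - 207) = 2/(-210) = 2*(-1/210) = -1/105 ≈ -0.0095238)
X = 18009/611 (X = (99 - 157)/((20/(-108) - 90/115) - 1) = -58/((20*(-1/108) - 90*1/115) - 1) = -58/((-5/27 - 18/23) - 1) = -58/(-601/621 - 1) = -58/(-1222/621) = -58*(-621/1222) = 18009/611 ≈ 29.475)
F + X = -1/105 + 18009/611 = 1890334/64155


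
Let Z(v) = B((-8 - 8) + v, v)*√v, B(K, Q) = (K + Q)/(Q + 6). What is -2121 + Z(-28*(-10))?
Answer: -2121 + 544*√70/143 ≈ -2089.2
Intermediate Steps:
B(K, Q) = (K + Q)/(6 + Q)
Z(v) = √v*(-16 + 2*v)/(6 + v) (Z(v) = ((((-8 - 8) + v) + v)/(6 + v))*√v = (((-16 + v) + v)/(6 + v))*√v = ((-16 + 2*v)/(6 + v))*√v = √v*(-16 + 2*v)/(6 + v))
-2121 + Z(-28*(-10)) = -2121 + 2*√(-28*(-10))*(-8 - 28*(-10))/(6 - 28*(-10)) = -2121 + 2*√280*(-8 + 280)/(6 + 280) = -2121 + 2*(2*√70)*272/286 = -2121 + 2*(2*√70)*(1/286)*272 = -2121 + 544*√70/143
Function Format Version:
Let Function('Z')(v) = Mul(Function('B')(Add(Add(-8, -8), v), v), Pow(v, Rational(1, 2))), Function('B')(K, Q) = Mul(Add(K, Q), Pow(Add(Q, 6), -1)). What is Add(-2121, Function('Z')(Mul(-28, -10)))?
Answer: Add(-2121, Mul(Rational(544, 143), Pow(70, Rational(1, 2)))) ≈ -2089.2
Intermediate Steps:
Function('B')(K, Q) = Mul(Pow(Add(6, Q), -1), Add(K, Q)) (Function('B')(K, Q) = Mul(Add(K, Q), Pow(Add(6, Q), -1)) = Mul(Pow(Add(6, Q), -1), Add(K, Q)))
Function('Z')(v) = Mul(Pow(v, Rational(1, 2)), Pow(Add(6, v), -1), Add(-16, Mul(2, v))) (Function('Z')(v) = Mul(Mul(Pow(Add(6, v), -1), Add(Add(Add(-8, -8), v), v)), Pow(v, Rational(1, 2))) = Mul(Mul(Pow(Add(6, v), -1), Add(Add(-16, v), v)), Pow(v, Rational(1, 2))) = Mul(Mul(Pow(Add(6, v), -1), Add(-16, Mul(2, v))), Pow(v, Rational(1, 2))) = Mul(Pow(v, Rational(1, 2)), Pow(Add(6, v), -1), Add(-16, Mul(2, v))))
Add(-2121, Function('Z')(Mul(-28, -10))) = Add(-2121, Mul(2, Pow(Mul(-28, -10), Rational(1, 2)), Pow(Add(6, Mul(-28, -10)), -1), Add(-8, Mul(-28, -10)))) = Add(-2121, Mul(2, Pow(280, Rational(1, 2)), Pow(Add(6, 280), -1), Add(-8, 280))) = Add(-2121, Mul(2, Mul(2, Pow(70, Rational(1, 2))), Pow(286, -1), 272)) = Add(-2121, Mul(2, Mul(2, Pow(70, Rational(1, 2))), Rational(1, 286), 272)) = Add(-2121, Mul(Rational(544, 143), Pow(70, Rational(1, 2))))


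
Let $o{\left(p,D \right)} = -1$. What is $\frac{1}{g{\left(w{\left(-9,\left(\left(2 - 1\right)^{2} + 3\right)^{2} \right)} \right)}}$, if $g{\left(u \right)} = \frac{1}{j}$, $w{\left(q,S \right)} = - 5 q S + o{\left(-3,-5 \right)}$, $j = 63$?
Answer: $63$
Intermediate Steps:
$w{\left(q,S \right)} = -1 - 5 S q$ ($w{\left(q,S \right)} = - 5 q S - 1 = - 5 S q - 1 = -1 - 5 S q$)
$g{\left(u \right)} = \frac{1}{63}$
$\frac{1}{g{\left(w{\left(-9,\left(\left(2 - 1\right)^{2} + 3\right)^{2} \right)} \right)}} = \frac{1}{\frac{1}{63}} = 63$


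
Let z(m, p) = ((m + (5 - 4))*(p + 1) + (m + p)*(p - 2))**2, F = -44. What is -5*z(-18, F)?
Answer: -64189445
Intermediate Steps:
z(m, p) = ((1 + m)*(1 + p) + (-2 + p)*(m + p))**2 (z(m, p) = ((m + 1)*(1 + p) + (m + p)*(-2 + p))**2 = ((1 + m)*(1 + p) + (-2 + p)*(m + p))**2)
-5*z(-18, F) = -5*(1 + (-44)**2 - 1*(-18) - 1*(-44) + 2*(-18)*(-44))**2 = -5*(1 + 1936 + 18 + 44 + 1584)**2 = -5*3583**2 = -5*12837889 = -64189445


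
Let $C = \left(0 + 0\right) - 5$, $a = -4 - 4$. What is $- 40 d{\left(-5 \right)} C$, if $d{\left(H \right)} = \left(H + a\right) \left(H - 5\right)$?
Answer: $26000$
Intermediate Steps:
$a = -8$ ($a = -4 - 4 = -8$)
$C = -5$ ($C = 0 - 5 = -5$)
$d{\left(H \right)} = \left(-8 + H\right) \left(-5 + H\right)$ ($d{\left(H \right)} = \left(H - 8\right) \left(H - 5\right) = \left(-8 + H\right) \left(-5 + H\right)$)
$- 40 d{\left(-5 \right)} C = - 40 \left(40 + \left(-5\right)^{2} - -65\right) \left(-5\right) = - 40 \left(40 + 25 + 65\right) \left(-5\right) = \left(-40\right) 130 \left(-5\right) = \left(-5200\right) \left(-5\right) = 26000$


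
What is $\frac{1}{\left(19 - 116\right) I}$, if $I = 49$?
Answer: $- \frac{1}{4753} \approx -0.00021039$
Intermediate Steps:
$\frac{1}{\left(19 - 116\right) I} = \frac{1}{\left(19 - 116\right) 49} = \frac{1}{\left(-97\right) 49} = \frac{1}{-4753} = - \frac{1}{4753}$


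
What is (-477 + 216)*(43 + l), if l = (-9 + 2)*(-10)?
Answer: -29493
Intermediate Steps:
l = 70 (l = -7*(-10) = 70)
(-477 + 216)*(43 + l) = (-477 + 216)*(43 + 70) = -261*113 = -29493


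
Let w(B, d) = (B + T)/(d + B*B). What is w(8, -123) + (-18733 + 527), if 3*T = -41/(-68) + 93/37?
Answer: -8107782617/445332 ≈ -18206.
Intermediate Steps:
T = 7841/7548 (T = (-41/(-68) + 93/37)/3 = (-41*(-1/68) + 93*(1/37))/3 = (41/68 + 93/37)/3 = (1/3)*(7841/2516) = 7841/7548 ≈ 1.0388)
w(B, d) = (7841/7548 + B)/(d + B**2) (w(B, d) = (B + 7841/7548)/(d + B*B) = (7841/7548 + B)/(d + B**2))
w(8, -123) + (-18733 + 527) = (7841/7548 + 8)/(-123 + 8**2) + (-18733 + 527) = (68225/7548)/(-123 + 64) - 18206 = (68225/7548)/(-59) - 18206 = -1/59*68225/7548 - 18206 = -68225/445332 - 18206 = -8107782617/445332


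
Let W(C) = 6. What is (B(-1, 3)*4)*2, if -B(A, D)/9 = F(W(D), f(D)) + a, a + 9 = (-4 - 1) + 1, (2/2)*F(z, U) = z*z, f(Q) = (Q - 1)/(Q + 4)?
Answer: -1656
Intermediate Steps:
f(Q) = (-1 + Q)/(4 + Q)
F(z, U) = z**2 (F(z, U) = z*z = z**2)
a = -13 (a = -9 + ((-4 - 1) + 1) = -9 + (-5 + 1) = -9 - 4 = -13)
B(A, D) = -207 (B(A, D) = -9*(6**2 - 13) = -9*(36 - 13) = -9*23 = -207)
(B(-1, 3)*4)*2 = -207*4*2 = -828*2 = -1656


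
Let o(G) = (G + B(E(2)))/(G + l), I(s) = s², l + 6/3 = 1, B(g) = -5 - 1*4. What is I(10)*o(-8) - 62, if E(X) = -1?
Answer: 1142/9 ≈ 126.89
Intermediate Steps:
B(g) = -9 (B(g) = -5 - 4 = -9)
l = -1 (l = -2 + 1 = -1)
o(G) = (-9 + G)/(-1 + G) (o(G) = (G - 9)/(G - 1) = (-9 + G)/(-1 + G))
I(10)*o(-8) - 62 = 10²*((-9 - 8)/(-1 - 8)) - 62 = 100*(-17/(-9)) - 62 = 100*(-⅑*(-17)) - 62 = 100*(17/9) - 62 = 1700/9 - 62 = 1142/9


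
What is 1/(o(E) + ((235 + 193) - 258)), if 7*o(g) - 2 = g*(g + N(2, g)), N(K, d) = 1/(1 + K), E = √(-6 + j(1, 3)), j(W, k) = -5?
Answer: 74403/12552860 - 21*I*√11/12552860 ≈ 0.0059272 - 5.5485e-6*I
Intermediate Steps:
E = I*√11 (E = √(-6 - 5) = √(-11) = I*√11 ≈ 3.3166*I)
o(g) = 2/7 + g*(⅓ + g)/7 (o(g) = 2/7 + (g*(g + 1/(1 + 2)))/7 = 2/7 + (g*(g + 1/3))/7 = 2/7 + (g*(g + ⅓))/7 = 2/7 + (g*(⅓ + g))/7 = 2/7 + g*(⅓ + g)/7)
1/(o(E) + ((235 + 193) - 258)) = 1/((2/7 + (I*√11)²/7 + (I*√11)/21) + ((235 + 193) - 258)) = 1/((2/7 + (⅐)*(-11) + I*√11/21) + (428 - 258)) = 1/((2/7 - 11/7 + I*√11/21) + 170) = 1/((-9/7 + I*√11/21) + 170) = 1/(1181/7 + I*√11/21)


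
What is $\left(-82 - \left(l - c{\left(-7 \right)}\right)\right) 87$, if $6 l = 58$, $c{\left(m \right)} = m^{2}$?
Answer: $-3712$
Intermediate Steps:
$l = \frac{29}{3}$ ($l = \frac{1}{6} \cdot 58 = \frac{29}{3} \approx 9.6667$)
$\left(-82 - \left(l - c{\left(-7 \right)}\right)\right) 87 = \left(-82 + \left(\left(-7\right)^{2} - \frac{29}{3}\right)\right) 87 = \left(-82 + \left(49 - \frac{29}{3}\right)\right) 87 = \left(-82 + \frac{118}{3}\right) 87 = \left(- \frac{128}{3}\right) 87 = -3712$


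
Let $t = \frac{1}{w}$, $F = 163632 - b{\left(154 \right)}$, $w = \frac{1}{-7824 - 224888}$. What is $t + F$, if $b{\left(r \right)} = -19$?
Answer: $-69061$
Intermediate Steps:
$w = - \frac{1}{232712}$ ($w = \frac{1}{-232712} = - \frac{1}{232712} \approx -4.2972 \cdot 10^{-6}$)
$F = 163651$ ($F = 163632 - -19 = 163632 + 19 = 163651$)
$t = -232712$ ($t = \frac{1}{- \frac{1}{232712}} = -232712$)
$t + F = -232712 + 163651 = -69061$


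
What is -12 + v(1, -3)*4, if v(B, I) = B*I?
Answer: -24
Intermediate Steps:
-12 + v(1, -3)*4 = -12 + (1*(-3))*4 = -12 - 3*4 = -12 - 12 = -24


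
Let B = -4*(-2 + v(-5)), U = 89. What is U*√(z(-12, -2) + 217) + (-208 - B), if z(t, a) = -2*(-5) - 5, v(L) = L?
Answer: -236 + 89*√222 ≈ 1090.1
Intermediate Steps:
z(t, a) = 5 (z(t, a) = 10 - 5 = 5)
B = 28 (B = -4*(-2 - 5) = -4*(-7) = 28)
U*√(z(-12, -2) + 217) + (-208 - B) = 89*√(5 + 217) + (-208 - 1*28) = 89*√222 + (-208 - 28) = 89*√222 - 236 = -236 + 89*√222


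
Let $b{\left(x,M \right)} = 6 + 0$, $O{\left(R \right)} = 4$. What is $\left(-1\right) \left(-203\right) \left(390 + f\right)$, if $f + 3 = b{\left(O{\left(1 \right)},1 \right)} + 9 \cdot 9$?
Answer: $96222$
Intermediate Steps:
$b{\left(x,M \right)} = 6$
$f = 84$ ($f = -3 + \left(6 + 9 \cdot 9\right) = -3 + \left(6 + 81\right) = -3 + 87 = 84$)
$\left(-1\right) \left(-203\right) \left(390 + f\right) = \left(-1\right) \left(-203\right) \left(390 + 84\right) = 203 \cdot 474 = 96222$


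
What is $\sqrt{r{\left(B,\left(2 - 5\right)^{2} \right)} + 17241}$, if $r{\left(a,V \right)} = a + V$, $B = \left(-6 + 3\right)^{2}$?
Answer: $\sqrt{17259} \approx 131.37$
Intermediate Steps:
$B = 9$ ($B = \left(-3\right)^{2} = 9$)
$r{\left(a,V \right)} = V + a$
$\sqrt{r{\left(B,\left(2 - 5\right)^{2} \right)} + 17241} = \sqrt{\left(\left(2 - 5\right)^{2} + 9\right) + 17241} = \sqrt{\left(\left(-3\right)^{2} + 9\right) + 17241} = \sqrt{\left(9 + 9\right) + 17241} = \sqrt{18 + 17241} = \sqrt{17259}$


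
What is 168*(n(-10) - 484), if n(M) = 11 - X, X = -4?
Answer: -78792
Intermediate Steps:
n(M) = 15 (n(M) = 11 - 1*(-4) = 11 + 4 = 15)
168*(n(-10) - 484) = 168*(15 - 484) = 168*(-469) = -78792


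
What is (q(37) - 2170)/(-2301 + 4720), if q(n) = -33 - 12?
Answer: -2215/2419 ≈ -0.91567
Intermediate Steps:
q(n) = -45
(q(37) - 2170)/(-2301 + 4720) = (-45 - 2170)/(-2301 + 4720) = -2215/2419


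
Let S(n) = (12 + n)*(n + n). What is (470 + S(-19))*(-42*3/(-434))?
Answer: 6624/31 ≈ 213.68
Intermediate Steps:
S(n) = 2*n*(12 + n) (S(n) = (12 + n)*(2*n) = 2*n*(12 + n))
(470 + S(-19))*(-42*3/(-434)) = (470 + 2*(-19)*(12 - 19))*(-42*3/(-434)) = (470 + 2*(-19)*(-7))*(-126*(-1/434)) = (470 + 266)*(9/31) = 736*(9/31) = 6624/31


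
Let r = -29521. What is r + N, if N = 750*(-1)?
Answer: -30271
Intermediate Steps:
N = -750
r + N = -29521 - 750 = -30271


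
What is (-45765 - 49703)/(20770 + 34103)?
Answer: -95468/54873 ≈ -1.7398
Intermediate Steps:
(-45765 - 49703)/(20770 + 34103) = -95468/54873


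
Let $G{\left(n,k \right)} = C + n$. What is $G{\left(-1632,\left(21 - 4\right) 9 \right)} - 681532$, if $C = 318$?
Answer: $-682846$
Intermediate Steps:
$G{\left(n,k \right)} = 318 + n$
$G{\left(-1632,\left(21 - 4\right) 9 \right)} - 681532 = \left(318 - 1632\right) - 681532 = -1314 - 681532 = -682846$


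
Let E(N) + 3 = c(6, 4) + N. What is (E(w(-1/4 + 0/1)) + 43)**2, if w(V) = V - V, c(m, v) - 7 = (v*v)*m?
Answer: 20449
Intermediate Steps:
c(m, v) = 7 + m*v**2 (c(m, v) = 7 + (v*v)*m = 7 + v**2*m = 7 + m*v**2)
w(V) = 0
E(N) = 100 + N (E(N) = -3 + ((7 + 6*4**2) + N) = -3 + ((7 + 6*16) + N) = -3 + ((7 + 96) + N) = -3 + (103 + N) = 100 + N)
(E(w(-1/4 + 0/1)) + 43)**2 = ((100 + 0) + 43)**2 = (100 + 43)**2 = 143**2 = 20449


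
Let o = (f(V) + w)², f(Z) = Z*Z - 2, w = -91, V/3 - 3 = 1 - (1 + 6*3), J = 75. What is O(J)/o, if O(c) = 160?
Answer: 10/233289 ≈ 4.2865e-5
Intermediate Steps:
V = -45 (V = 9 + 3*(1 - (1 + 6*3)) = 9 + 3*(1 - (1 + 18)) = 9 + 3*(1 - 1*19) = 9 + 3*(1 - 19) = 9 + 3*(-18) = 9 - 54 = -45)
f(Z) = -2 + Z² (f(Z) = Z² - 2 = -2 + Z²)
o = 3732624 (o = ((-2 + (-45)²) - 91)² = ((-2 + 2025) - 91)² = (2023 - 91)² = 1932² = 3732624)
O(J)/o = 160/3732624 = 160*(1/3732624) = 10/233289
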